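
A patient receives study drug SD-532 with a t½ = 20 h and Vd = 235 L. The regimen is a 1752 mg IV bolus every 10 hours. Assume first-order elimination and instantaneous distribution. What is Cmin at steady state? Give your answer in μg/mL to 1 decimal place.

τ/t½ = 10/20 ≈ 0.5, so fraction remaining f = (1/2)^(10/20) ≈ 0.7071.
Accumulation ratio R = 1/(1 − f) ≈ 1/0.2929 ≈ 3.4141.
Each bolus raises the concentration by D/Vd = 1752/235 ≈ 7.455 μg/mL.
Cmax,ss = C₀/(1 − f) ≈ 7.455/0.2929 ≈ 25.452 μg/mL.
One interval later, Cmin,ss = Cmax,ss·e^(−kτ) ≈ 25.452 × 0.7071 ≈ 17.997 μg/mL.

18.0 μg/mL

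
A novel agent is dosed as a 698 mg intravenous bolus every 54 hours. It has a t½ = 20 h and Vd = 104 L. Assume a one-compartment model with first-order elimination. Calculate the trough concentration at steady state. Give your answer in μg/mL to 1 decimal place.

Over one 54-h interval, 54/20 ≈ 2.7 half-lives elapse, leaving f ≈ 0.1539 of each dose.
Each bolus raises the concentration by D/Vd = 698/104 ≈ 6.712 μg/mL.
Steady-state trough Cmin,ss = C₀·f/(1−f) ≈ 6.712 × 0.1539/0.8461 ≈ 1.221 μg/mL.

1.2 μg/mL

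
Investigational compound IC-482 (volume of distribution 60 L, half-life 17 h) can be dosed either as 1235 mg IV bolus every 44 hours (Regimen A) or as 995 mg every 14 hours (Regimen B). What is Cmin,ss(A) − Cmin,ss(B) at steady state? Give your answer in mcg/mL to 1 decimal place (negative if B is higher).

-17.4 mcg/mL

Regimen A: f = (1/2)^(44/17) ≈ 0.1663; Cmin,ss = (1235/60)·f/(1−f) ≈ 4.106 mcg/mL.
Regimen B: f = (1/2)^(14/17) ≈ 0.5651; Cmin,ss = (995/60)·f/(1−f) ≈ 21.548 mcg/mL.
Difference ≈ 4.106 − 21.548 ≈ -17.442 mcg/mL.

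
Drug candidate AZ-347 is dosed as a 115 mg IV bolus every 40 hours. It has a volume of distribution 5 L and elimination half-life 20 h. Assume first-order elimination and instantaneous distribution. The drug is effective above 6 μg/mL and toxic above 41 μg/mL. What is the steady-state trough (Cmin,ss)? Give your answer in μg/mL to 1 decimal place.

7.7 μg/mL

The dosing interval is 2 half-lives, so f = 2^(−2) = 0.25.
Accumulation ratio R = 1/(1 − f) = 1/0.75 = 4/3.
Single-dose peak C₀ = D/Vd = 115/5 = 23 μg/mL.
Steady-state peak Cmax,ss = C₀·R = 23 × 4/3 ≈ 30.667 μg/mL.
Steady-state trough Cmin,ss = Cmax,ss·f ≈ 30.667 × 0.25 ≈ 7.667 μg/mL.
Trough 7.7 μg/mL vs MEC 6 μg/mL: adequate.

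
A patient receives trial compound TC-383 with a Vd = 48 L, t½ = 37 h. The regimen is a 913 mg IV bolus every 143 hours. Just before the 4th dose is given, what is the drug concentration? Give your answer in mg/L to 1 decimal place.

1.4 mg/L

f = (1/2)^(τ/t½) = (1/2)^(143/37) ≈ 0.0686.
C₀ = D/Vd = 913/48 ≈ 19.021 mg/L.
Before the 4th dose, 3 doses have been given. Superposition: Cmin = C₀·(f + f² + … + f^3).
≈ 19.021 × (0.0686 + 0.0047 + 0.0003) ≈ 19.021 × 0.0736 ≈ 1.400 mg/L.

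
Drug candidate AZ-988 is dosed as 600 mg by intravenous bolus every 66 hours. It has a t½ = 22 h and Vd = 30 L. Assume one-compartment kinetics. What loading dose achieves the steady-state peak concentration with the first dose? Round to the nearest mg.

f = (1/2)^(66/22) ≈ 0.125000; accumulation ratio R = 1/(1−f) ≈ 1.14286.
Loading dose to hit Cmax,ss on first dose: D_load = D_maint·R ≈ 600 × 1.14286 ≈ 685.72 mg.

686 mg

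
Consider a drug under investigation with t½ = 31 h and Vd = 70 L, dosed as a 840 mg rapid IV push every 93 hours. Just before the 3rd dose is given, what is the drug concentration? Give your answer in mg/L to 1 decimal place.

1.7 mg/L

f = (1/2)^(τ/t½) = (1/2)^(93/31) ≈ 0.1250.
C₀ = D/Vd = 840/70 ≈ 12.000 mg/L.
Before the 3rd dose, 2 doses have been given. Superposition: Cmin = C₀·(f + f²).
≈ 12.000 × (0.1250 + 0.0156) ≈ 12.000 × 0.1406 ≈ 1.687 mg/L.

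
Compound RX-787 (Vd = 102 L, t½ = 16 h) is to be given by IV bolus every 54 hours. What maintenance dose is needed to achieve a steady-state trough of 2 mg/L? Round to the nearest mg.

1912 mg

τ/t½ = 54/16 ≈ 3.375, so f = (1/2)^(54/16) ≈ 0.096388.
Cmin,ss = (D/Vd)·f/(1−f), so D = Cmin,ss·Vd·(1−f)/f.
D = 2 × 102 × (1−f)/f ≈ 2 × 102 × 9.37474 ≈ 1912.45 mg.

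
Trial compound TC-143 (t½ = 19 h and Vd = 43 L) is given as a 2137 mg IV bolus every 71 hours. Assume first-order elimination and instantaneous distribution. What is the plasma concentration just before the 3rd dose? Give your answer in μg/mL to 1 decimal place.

f = (1/2)^(τ/t½) = (1/2)^(71/19) ≈ 0.0750.
C₀ = D/Vd = 2137/43 ≈ 49.698 μg/mL.
Before the 3rd dose, 2 doses have been given. Superposition: Cmin = C₀·(f + f²).
≈ 49.698 × (0.0750 + 0.0056) ≈ 49.698 × 0.0806 ≈ 4.006 μg/mL.

4.0 μg/mL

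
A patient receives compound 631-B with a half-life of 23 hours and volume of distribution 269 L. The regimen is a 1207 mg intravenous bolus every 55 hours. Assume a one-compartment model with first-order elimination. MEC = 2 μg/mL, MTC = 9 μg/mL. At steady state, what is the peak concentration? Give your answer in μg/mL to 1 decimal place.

Over one 55-h interval, 55/23 ≈ 2.3913 half-lives elapse, leaving f ≈ 0.1906 of each dose.
Accumulation ratio R = 1/(1 − f) ≈ 1/0.8094 ≈ 1.2355.
Single-dose peak C₀ = D/Vd = 1207/269 ≈ 4.487 μg/mL.
Cmax,ss = C₀/(1 − f) ≈ 4.487/0.8094 ≈ 5.544 μg/mL.
Peak 5.5 μg/mL vs MTC 9 μg/mL: below toxic threshold.

5.5 μg/mL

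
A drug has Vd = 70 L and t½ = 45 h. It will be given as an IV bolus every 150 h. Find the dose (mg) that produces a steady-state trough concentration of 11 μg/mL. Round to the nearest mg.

6991 mg

τ/t½ = 150/45 ≈ 3.3333, so f = (1/2)^(150/45) ≈ 0.099213.
Cmin,ss = (D/Vd)·f/(1−f), so D = Cmin,ss·Vd·(1−f)/f.
D = 11 × 70 × (1−f)/f ≈ 11 × 70 × 9.07932 ≈ 6991.08 mg.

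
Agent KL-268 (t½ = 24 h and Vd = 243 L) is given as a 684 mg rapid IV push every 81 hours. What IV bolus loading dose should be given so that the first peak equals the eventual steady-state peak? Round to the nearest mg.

f = (1/2)^(81/24) ≈ 0.096388; accumulation ratio R = 1/(1−f) ≈ 1.10667.
Loading dose to hit Cmax,ss on first dose: D_load = D_maint·R ≈ 684 × 1.10667 ≈ 756.96 mg.

757 mg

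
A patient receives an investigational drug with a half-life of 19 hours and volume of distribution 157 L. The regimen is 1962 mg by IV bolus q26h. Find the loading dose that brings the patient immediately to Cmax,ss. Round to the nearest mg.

f = (1/2)^(26/19) ≈ 0.387315; accumulation ratio R = 1/(1−f) ≈ 1.63216.
Loading dose to hit Cmax,ss on first dose: D_load = D_maint·R ≈ 1962 × 1.63216 ≈ 3202.30 mg.

3202 mg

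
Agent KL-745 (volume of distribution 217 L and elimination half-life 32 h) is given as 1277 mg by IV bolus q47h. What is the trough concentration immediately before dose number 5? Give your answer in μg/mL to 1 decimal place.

3.3 μg/mL

f = (1/2)^(τ/t½) = (1/2)^(47/32) ≈ 0.3613.
C₀ = D/Vd = 1277/217 ≈ 5.885 μg/mL.
Before the 5th dose, 4 doses have been given. Superposition: Cmin = C₀·(f + f² + … + f^4).
≈ 5.885 × (0.3613 + 0.1305 + 0.0472 + 0.0170) ≈ 5.885 × 0.5560 ≈ 3.272 μg/mL.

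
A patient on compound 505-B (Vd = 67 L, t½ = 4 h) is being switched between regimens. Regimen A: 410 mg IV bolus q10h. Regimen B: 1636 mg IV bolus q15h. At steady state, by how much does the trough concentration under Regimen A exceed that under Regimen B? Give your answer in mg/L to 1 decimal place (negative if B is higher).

Regimen A: f = (1/2)^(10/4) ≈ 0.1768; Cmin,ss = (410/67)·f/(1−f) ≈ 1.314 mg/L.
Regimen B: f = (1/2)^(15/4) ≈ 0.0743; Cmin,ss = (1636/67)·f/(1−f) ≈ 1.960 mg/L.
Difference ≈ 1.314 − 1.960 ≈ -0.646 mg/L.

-0.6 mg/L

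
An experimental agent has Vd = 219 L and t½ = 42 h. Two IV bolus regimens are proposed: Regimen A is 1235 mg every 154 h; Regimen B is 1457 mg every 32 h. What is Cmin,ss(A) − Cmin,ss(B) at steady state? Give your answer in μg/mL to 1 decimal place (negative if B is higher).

-9.1 μg/mL

Regimen A: f = (1/2)^(154/42) ≈ 0.0787; Cmin,ss = (1235/219)·f/(1−f) ≈ 0.482 μg/mL.
Regimen B: f = (1/2)^(32/42) ≈ 0.5897; Cmin,ss = (1457/219)·f/(1−f) ≈ 9.562 μg/mL.
Difference ≈ 0.482 − 9.562 ≈ -9.080 μg/mL.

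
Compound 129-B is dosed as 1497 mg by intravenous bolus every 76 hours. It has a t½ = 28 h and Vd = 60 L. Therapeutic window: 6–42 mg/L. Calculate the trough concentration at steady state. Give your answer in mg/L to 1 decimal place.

τ/t½ = 76/28 ≈ 2.7143, so fraction remaining f = (1/2)^(76/28) ≈ 0.1524.
At steady state, accumulation factor R = 1/(1 − e^(−kτ)) ≈ 1.1798.
Single-dose peak C₀ = D/Vd = 1497/60 ≈ 24.950 mg/L.
Steady-state peak Cmax,ss = C₀·R ≈ 24.950 × 1.1798 ≈ 29.436 mg/L.
One interval later, Cmin,ss = Cmax,ss·e^(−kτ) ≈ 29.436 × 0.1524 ≈ 4.486 mg/L.
Trough 4.5 mg/L vs MEC 6 mg/L: subtherapeutic.

4.5 mg/L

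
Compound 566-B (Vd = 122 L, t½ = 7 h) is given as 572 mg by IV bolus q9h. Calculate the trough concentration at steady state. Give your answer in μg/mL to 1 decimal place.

3.3 μg/mL

k = ln2/t½ = ln2/7 ≈ 0.099021 h⁻¹; fraction remaining f = e^(−kτ) = e^(−0.099021×9) ≈ 0.4102.
Each bolus raises the concentration by D/Vd = 572/122 ≈ 4.689 μg/mL.
Steady-state trough Cmin,ss = C₀·f/(1−f) ≈ 4.689 × 0.4102/0.5898 ≈ 3.261 μg/mL.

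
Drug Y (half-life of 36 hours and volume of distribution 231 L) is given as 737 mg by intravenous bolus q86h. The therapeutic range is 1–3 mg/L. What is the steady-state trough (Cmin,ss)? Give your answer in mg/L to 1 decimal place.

k = ln2/t½ = ln2/36 ≈ 0.019254 h⁻¹; fraction remaining f = e^(−kτ) = e^(−0.019254×86) ≈ 0.1909.
Accumulation ratio R = 1/(1 − f) ≈ 1/0.8091 ≈ 1.2359.
Each bolus raises the concentration by D/Vd = 737/231 ≈ 3.190 mg/L.
Steady-state peak Cmax,ss = C₀·R ≈ 3.190 × 1.2359 ≈ 3.943 mg/L.
Steady-state trough Cmin,ss = Cmax,ss·f ≈ 3.943 × 0.1909 ≈ 0.753 mg/L.
Trough 0.8 mg/L vs MEC 1 mg/L: subtherapeutic.

0.8 mg/L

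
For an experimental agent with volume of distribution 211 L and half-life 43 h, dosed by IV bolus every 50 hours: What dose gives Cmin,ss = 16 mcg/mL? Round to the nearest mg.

τ/t½ = 50/43 ≈ 1.1628, so f = (1/2)^(50/43) ≈ 0.446648.
Cmin,ss = (D/Vd)·f/(1−f), so D = Cmin,ss·Vd·(1−f)/f.
D = 16 × 211 × (1−f)/f ≈ 16 × 211 × 1.23890 ≈ 4182.53 mg.

4183 mg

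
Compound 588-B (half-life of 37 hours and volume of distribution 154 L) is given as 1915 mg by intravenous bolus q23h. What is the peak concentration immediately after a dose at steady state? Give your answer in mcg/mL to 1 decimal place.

Over one 23-h interval, 23/37 ≈ 0.62162 half-lives elapse, leaving f ≈ 0.6499 of each dose.
At steady state, accumulation factor R = 1/(1 − e^(−kτ)) ≈ 2.8563.
Single-dose peak C₀ = D/Vd = 1915/154 ≈ 12.435 mcg/mL.
Steady-state peak Cmax,ss = C₀·R ≈ 12.435 × 2.8563 ≈ 35.518 mcg/mL.

35.5 mcg/mL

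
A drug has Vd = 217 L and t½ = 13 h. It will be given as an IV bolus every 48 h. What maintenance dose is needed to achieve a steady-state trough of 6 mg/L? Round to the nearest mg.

τ/t½ = 48/13 ≈ 3.6923, so f = (1/2)^(48/13) ≈ 0.077358.
Cmin,ss = (D/Vd)·f/(1−f), so D = Cmin,ss·Vd·(1−f)/f.
D = 6 × 217 × (1−f)/f ≈ 6 × 217 × 11.92691 ≈ 15528.84 mg.

15529 mg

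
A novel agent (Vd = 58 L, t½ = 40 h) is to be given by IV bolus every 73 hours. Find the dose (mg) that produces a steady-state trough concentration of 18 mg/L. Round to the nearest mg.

τ/t½ = 73/40 ≈ 1.825, so f = (1/2)^(73/40) ≈ 0.282241.
Cmin,ss = (D/Vd)·f/(1−f), so D = Cmin,ss·Vd·(1−f)/f.
D = 18 × 58 × (1−f)/f ≈ 18 × 58 × 2.54307 ≈ 2654.97 mg.

2655 mg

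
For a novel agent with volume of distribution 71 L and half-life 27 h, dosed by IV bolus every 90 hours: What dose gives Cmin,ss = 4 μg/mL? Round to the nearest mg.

τ/t½ = 90/27 ≈ 3.3333, so f = (1/2)^(90/27) ≈ 0.099213.
Cmin,ss = (D/Vd)·f/(1−f), so D = Cmin,ss·Vd·(1−f)/f.
D = 4 × 71 × (1−f)/f ≈ 4 × 71 × 9.07932 ≈ 2578.53 mg.

2579 mg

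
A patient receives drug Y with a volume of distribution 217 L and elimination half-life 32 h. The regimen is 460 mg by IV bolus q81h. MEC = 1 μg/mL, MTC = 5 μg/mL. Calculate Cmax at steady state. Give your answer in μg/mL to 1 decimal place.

2.6 μg/mL

τ/t½ = 81/32 ≈ 2.5312, so fraction remaining f = (1/2)^(81/32) ≈ 0.1730.
Accumulation ratio R = 1/(1 − f) ≈ 1/0.8270 ≈ 1.2092.
Each bolus raises the concentration by D/Vd = 460/217 ≈ 2.120 μg/mL.
Cmax,ss = C₀/(1 − f) ≈ 2.120/0.8270 ≈ 2.563 μg/mL.
Peak 2.6 μg/mL vs MTC 5 μg/mL: below toxic threshold.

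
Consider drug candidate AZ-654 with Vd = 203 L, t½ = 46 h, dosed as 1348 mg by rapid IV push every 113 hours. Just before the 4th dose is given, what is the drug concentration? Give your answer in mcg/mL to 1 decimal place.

1.5 mcg/mL

f = (1/2)^(τ/t½) = (1/2)^(113/46) ≈ 0.1822.
C₀ = D/Vd = 1348/203 ≈ 6.640 mcg/mL.
Before the 4th dose, 3 doses have been given. Superposition: Cmin = C₀·(f + f² + … + f^3).
≈ 6.640 × (0.1822 + 0.0332 + 0.0060) ≈ 6.640 × 0.2214 ≈ 1.470 mcg/mL.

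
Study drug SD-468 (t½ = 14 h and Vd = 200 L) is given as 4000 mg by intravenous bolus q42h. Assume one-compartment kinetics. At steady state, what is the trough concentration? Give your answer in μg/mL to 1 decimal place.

2.9 μg/mL

τ = 42 h = 3 half-lives, so f = (1/2)^3 = 0.125.
Accumulation ratio R = 1/(1 − f) = 1/0.875 = 8/7.
Single-dose peak C₀ = D/Vd = 4000/200 = 20 μg/mL.
Steady-state peak Cmax,ss = C₀·R = 20 × 8/7 ≈ 22.857 μg/mL.
Steady-state trough Cmin,ss = Cmax,ss·f ≈ 22.857 × 0.125 ≈ 2.857 μg/mL.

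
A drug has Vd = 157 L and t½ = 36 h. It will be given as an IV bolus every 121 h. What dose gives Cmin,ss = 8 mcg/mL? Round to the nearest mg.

11650 mg

τ/t½ = 121/36 ≈ 3.3611, so f = (1/2)^(121/36) ≈ 0.097321.
Cmin,ss = (D/Vd)·f/(1−f), so D = Cmin,ss·Vd·(1−f)/f.
D = 8 × 157 × (1−f)/f ≈ 8 × 157 × 9.27527 ≈ 11649.74 mg.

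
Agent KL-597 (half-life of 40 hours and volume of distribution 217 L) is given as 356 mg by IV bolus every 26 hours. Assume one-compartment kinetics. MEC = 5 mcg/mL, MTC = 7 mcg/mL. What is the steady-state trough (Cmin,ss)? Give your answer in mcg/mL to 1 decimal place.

2.9 mcg/mL

Over one 26-h interval, 26/40 ≈ 0.65 half-lives elapse, leaving f ≈ 0.6373 of each dose.
Each bolus raises the concentration by D/Vd = 356/217 ≈ 1.641 mcg/mL.
Steady-state trough Cmin,ss = C₀·f/(1−f) ≈ 1.641 × 0.6373/0.3627 ≈ 2.883 mcg/mL.
Trough 2.9 mcg/mL vs MEC 5 mcg/mL: subtherapeutic.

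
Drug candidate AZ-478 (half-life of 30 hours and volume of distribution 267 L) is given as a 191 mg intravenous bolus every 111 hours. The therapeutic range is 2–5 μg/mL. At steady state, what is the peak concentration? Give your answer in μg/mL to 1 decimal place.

k = ln2/t½ = ln2/30 ≈ 0.023105 h⁻¹; fraction remaining f = e^(−kτ) = e^(−0.023105×111) ≈ 0.0769.
Accumulation ratio R = 1/(1 − f) ≈ 1/0.9231 ≈ 1.0833.
Each bolus raises the concentration by D/Vd = 191/267 ≈ 0.715 μg/mL.
Steady-state peak Cmax,ss = C₀·R ≈ 0.715 × 1.0833 ≈ 0.775 μg/mL.
Peak 0.8 μg/mL vs MTC 5 μg/mL: below toxic threshold.

0.8 μg/mL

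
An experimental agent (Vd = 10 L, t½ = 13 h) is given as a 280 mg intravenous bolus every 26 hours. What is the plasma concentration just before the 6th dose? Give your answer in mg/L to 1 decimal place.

f = (1/2)^(τ/t½) = (1/2)^(26/13) ≈ 0.2500.
C₀ = D/Vd = 280/10 ≈ 28.000 mg/L.
Before the 6th dose, 5 doses have been given. Superposition: Cmin = C₀·(f + f² + … + f^5).
≈ 28.000 × (0.2500 + 0.0625 + 0.0156 + 0.0039 + 0.0010) ≈ 28.000 × 0.3330 ≈ 9.324 mg/L.

9.3 mg/L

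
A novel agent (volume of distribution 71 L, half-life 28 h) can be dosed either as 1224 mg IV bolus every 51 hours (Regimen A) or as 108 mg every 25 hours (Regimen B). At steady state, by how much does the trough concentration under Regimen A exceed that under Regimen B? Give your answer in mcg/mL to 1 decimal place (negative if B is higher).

5.0 mcg/mL

Regimen A: f = (1/2)^(51/28) ≈ 0.2829; Cmin,ss = (1224/71)·f/(1−f) ≈ 6.801 mcg/mL.
Regimen B: f = (1/2)^(25/28) ≈ 0.5385; Cmin,ss = (108/71)·f/(1−f) ≈ 1.775 mcg/mL.
Difference ≈ 6.801 − 1.775 ≈ 5.026 mcg/mL.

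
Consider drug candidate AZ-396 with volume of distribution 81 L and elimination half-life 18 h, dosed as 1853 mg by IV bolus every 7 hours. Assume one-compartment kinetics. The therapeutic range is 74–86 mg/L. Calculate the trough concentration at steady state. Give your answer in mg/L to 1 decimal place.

τ/t½ = 7/18 ≈ 0.38889, so fraction remaining f = (1/2)^(7/18) ≈ 0.7637.
At steady state, accumulation factor R = 1/(1 − e^(−kτ)) ≈ 4.2319.
Each bolus raises the concentration by D/Vd = 1853/81 ≈ 22.877 mg/L.
Steady-state peak Cmax,ss = C₀·R ≈ 22.877 × 4.2319 ≈ 96.813 mg/L.
Steady-state trough Cmin,ss = Cmax,ss·f ≈ 96.813 × 0.7637 ≈ 73.936 mg/L.
Trough 73.9 mg/L vs MEC 74 mg/L: subtherapeutic.

73.9 mg/L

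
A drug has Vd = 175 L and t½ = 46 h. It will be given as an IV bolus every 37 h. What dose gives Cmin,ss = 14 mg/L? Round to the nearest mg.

τ/t½ = 37/46 ≈ 0.80435, so f = (1/2)^(37/46) ≈ 0.572621.
Cmin,ss = (D/Vd)·f/(1−f), so D = Cmin,ss·Vd·(1−f)/f.
D = 14 × 175 × (1−f)/f ≈ 14 × 175 × 0.74636 ≈ 1828.58 mg.

1829 mg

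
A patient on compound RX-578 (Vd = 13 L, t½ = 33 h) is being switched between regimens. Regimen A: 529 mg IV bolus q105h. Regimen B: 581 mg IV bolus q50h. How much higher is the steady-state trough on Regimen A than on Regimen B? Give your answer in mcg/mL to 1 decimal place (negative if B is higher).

Regimen A: f = (1/2)^(105/33) ≈ 0.1102; Cmin,ss = (529/13)·f/(1−f) ≈ 5.040 mcg/mL.
Regimen B: f = (1/2)^(50/33) ≈ 0.3499; Cmin,ss = (581/13)·f/(1−f) ≈ 24.055 mcg/mL.
Difference ≈ 5.040 − 24.055 ≈ -19.015 mcg/mL.

-19.0 mcg/mL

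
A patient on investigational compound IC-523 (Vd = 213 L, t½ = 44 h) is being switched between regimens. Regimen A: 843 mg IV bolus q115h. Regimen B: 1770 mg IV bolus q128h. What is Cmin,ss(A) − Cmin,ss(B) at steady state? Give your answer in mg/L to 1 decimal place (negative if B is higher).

-0.5 mg/L

Regimen A: f = (1/2)^(115/44) ≈ 0.1634; Cmin,ss = (843/213)·f/(1−f) ≈ 0.773 mg/L.
Regimen B: f = (1/2)^(128/44) ≈ 0.1331; Cmin,ss = (1770/213)·f/(1−f) ≈ 1.276 mg/L.
Difference ≈ 0.773 − 1.276 ≈ -0.503 mg/L.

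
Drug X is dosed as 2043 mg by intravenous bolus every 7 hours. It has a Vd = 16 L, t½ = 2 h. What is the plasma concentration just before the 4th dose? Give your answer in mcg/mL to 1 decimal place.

f = (1/2)^(τ/t½) = (1/2)^(7/2) ≈ 0.0884.
C₀ = D/Vd = 2043/16 ≈ 127.688 mcg/mL.
Before the 4th dose, 3 doses have been given. Superposition: Cmin = C₀·(f + f² + … + f^3).
≈ 127.688 × (0.0884 + 0.0078 + 0.0007) ≈ 127.688 × 0.0969 ≈ 12.373 mcg/mL.

12.4 mcg/mL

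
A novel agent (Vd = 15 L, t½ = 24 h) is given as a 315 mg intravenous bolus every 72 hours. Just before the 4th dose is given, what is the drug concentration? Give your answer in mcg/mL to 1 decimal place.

f = (1/2)^(τ/t½) = (1/2)^(72/24) ≈ 0.1250.
C₀ = D/Vd = 315/15 ≈ 21.000 mcg/mL.
Before the 4th dose, 3 doses have been given. Superposition: Cmin = C₀·(f + f² + … + f^3).
≈ 21.000 × (0.1250 + 0.0156 + 0.0020) ≈ 21.000 × 0.1426 ≈ 2.995 mcg/mL.

3.0 mcg/mL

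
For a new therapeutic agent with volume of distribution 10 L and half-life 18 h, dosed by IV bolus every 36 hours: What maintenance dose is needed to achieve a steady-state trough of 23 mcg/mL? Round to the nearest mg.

τ/t½ = 36/18 ≈ 2, so f = (1/2)^(36/18) ≈ 0.250000.
Cmin,ss = (D/Vd)·f/(1−f), so D = Cmin,ss·Vd·(1−f)/f.
D = 23 × 10 × (1−f)/f ≈ 23 × 10 × 3.00000 ≈ 690.00 mg.

690 mg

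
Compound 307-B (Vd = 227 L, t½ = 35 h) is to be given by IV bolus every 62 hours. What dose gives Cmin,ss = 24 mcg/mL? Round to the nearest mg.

τ/t½ = 62/35 ≈ 1.7714, so f = (1/2)^(62/35) ≈ 0.292919.
Cmin,ss = (D/Vd)·f/(1−f), so D = Cmin,ss·Vd·(1−f)/f.
D = 24 × 227 × (1−f)/f ≈ 24 × 227 × 2.41391 ≈ 13150.98 mg.

13151 mg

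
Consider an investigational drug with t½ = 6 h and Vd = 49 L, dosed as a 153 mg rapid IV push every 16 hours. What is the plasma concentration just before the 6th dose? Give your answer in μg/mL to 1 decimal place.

0.6 μg/mL

f = (1/2)^(τ/t½) = (1/2)^(16/6) ≈ 0.1575.
C₀ = D/Vd = 153/49 ≈ 3.122 μg/mL.
Before the 6th dose, 5 doses have been given. Superposition: Cmin = C₀·(f + f² + … + f^5).
≈ 3.122 × (0.1575 + 0.0248 + 0.0039 + 0.0006 + 0.0001) ≈ 3.122 × 0.1869 ≈ 0.584 μg/mL.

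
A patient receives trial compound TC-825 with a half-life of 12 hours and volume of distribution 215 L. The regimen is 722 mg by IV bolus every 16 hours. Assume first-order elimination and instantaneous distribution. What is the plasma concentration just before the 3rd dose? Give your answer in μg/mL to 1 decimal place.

1.9 μg/mL

f = (1/2)^(τ/t½) = (1/2)^(16/12) ≈ 0.3969.
C₀ = D/Vd = 722/215 ≈ 3.358 μg/mL.
Before the 3rd dose, 2 doses have been given. Superposition: Cmin = C₀·(f + f²).
≈ 3.358 × (0.3969 + 0.1575) ≈ 3.358 × 0.5544 ≈ 1.862 μg/mL.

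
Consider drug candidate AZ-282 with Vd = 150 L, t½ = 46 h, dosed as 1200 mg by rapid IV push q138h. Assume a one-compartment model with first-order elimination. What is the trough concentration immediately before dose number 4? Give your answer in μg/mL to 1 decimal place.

f = (1/2)^(τ/t½) = (1/2)^(138/46) ≈ 0.1250.
C₀ = D/Vd = 1200/150 ≈ 8.000 μg/mL.
Before the 4th dose, 3 doses have been given. Superposition: Cmin = C₀·(f + f² + … + f^3).
≈ 8.000 × (0.1250 + 0.0156 + 0.0020) ≈ 8.000 × 0.1426 ≈ 1.141 μg/mL.

1.1 μg/mL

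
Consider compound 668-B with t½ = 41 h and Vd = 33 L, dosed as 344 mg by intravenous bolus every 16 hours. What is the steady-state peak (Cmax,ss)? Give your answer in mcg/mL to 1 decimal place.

44.0 mcg/mL

k = ln2/t½ = ln2/41 ≈ 0.016906 h⁻¹; fraction remaining f = e^(−kτ) = e^(−0.016906×16) ≈ 0.7630.
At steady state, accumulation factor R = 1/(1 − e^(−kτ)) ≈ 4.2194.
Single-dose peak C₀ = D/Vd = 344/33 ≈ 10.424 mcg/mL.
Cmax,ss = C₀/(1 − f) ≈ 10.424/0.2370 ≈ 43.983 mcg/mL.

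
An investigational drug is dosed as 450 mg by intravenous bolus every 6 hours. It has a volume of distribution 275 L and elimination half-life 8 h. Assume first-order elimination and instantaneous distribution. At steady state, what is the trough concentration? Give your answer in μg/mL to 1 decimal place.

2.4 μg/mL

τ/t½ = 6/8 ≈ 0.75, so fraction remaining f = (1/2)^(6/8) ≈ 0.5946.
Single-dose peak C₀ = D/Vd = 450/275 ≈ 1.636 μg/mL.
Steady-state trough Cmin,ss = C₀·f/(1−f) ≈ 1.636 × 0.5946/0.4054 ≈ 2.400 μg/mL.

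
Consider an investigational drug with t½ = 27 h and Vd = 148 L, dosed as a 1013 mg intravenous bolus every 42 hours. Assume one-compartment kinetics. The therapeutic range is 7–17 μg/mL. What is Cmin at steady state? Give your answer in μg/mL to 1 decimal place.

Over one 42-h interval, 42/27 ≈ 1.5556 half-lives elapse, leaving f ≈ 0.3402 of each dose.
At steady state, accumulation factor R = 1/(1 − e^(−kτ)) ≈ 1.5156.
Each bolus raises the concentration by D/Vd = 1013/148 ≈ 6.845 μg/mL.
Steady-state peak Cmax,ss = C₀·R ≈ 6.845 × 1.5156 ≈ 10.374 μg/mL.
Steady-state trough Cmin,ss = Cmax,ss·f ≈ 10.374 × 0.3402 ≈ 3.529 μg/mL.
Trough 3.5 μg/mL vs MEC 7 μg/mL: subtherapeutic.

3.5 μg/mL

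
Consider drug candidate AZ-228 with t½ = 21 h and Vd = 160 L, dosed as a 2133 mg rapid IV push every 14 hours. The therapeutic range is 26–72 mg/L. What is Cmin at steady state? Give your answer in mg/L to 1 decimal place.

22.7 mg/L

τ/t½ = 14/21 ≈ 0.66667, so fraction remaining f = (1/2)^(14/21) ≈ 0.6300.
Each bolus raises the concentration by D/Vd = 2133/160 ≈ 13.331 mg/L.
Steady-state trough Cmin,ss = C₀·f/(1−f) ≈ 13.331 × 0.6300/0.3700 ≈ 22.699 mg/L.
Trough 22.7 mg/L vs MEC 26 mg/L: subtherapeutic.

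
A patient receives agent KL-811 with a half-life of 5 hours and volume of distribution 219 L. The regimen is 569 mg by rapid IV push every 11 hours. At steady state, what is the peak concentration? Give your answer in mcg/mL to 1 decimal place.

Over one 11-h interval, 11/5 ≈ 2.2 half-lives elapse, leaving f ≈ 0.2176 of each dose.
At steady state, accumulation factor R = 1/(1 − e^(−kτ)) ≈ 1.2781.
Single-dose peak C₀ = D/Vd = 569/219 ≈ 2.598 mcg/mL.
Steady-state peak Cmax,ss = C₀·R ≈ 2.598 × 1.2781 ≈ 3.321 mcg/mL.

3.3 mcg/mL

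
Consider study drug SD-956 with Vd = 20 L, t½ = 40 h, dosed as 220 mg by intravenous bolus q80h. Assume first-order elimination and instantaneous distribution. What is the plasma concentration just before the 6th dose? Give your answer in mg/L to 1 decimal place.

3.7 mg/L

f = (1/2)^(τ/t½) = (1/2)^(80/40) ≈ 0.2500.
C₀ = D/Vd = 220/20 ≈ 11.000 mg/L.
Before the 6th dose, 5 doses have been given. Superposition: Cmin = C₀·(f + f² + … + f^5).
≈ 11.000 × (0.2500 + 0.0625 + 0.0156 + 0.0039 + 0.0010) ≈ 11.000 × 0.3330 ≈ 3.663 mg/L.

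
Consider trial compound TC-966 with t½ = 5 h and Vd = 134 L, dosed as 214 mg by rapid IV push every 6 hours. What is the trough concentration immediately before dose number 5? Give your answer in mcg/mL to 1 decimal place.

f = (1/2)^(τ/t½) = (1/2)^(6/5) ≈ 0.4353.
C₀ = D/Vd = 214/134 ≈ 1.597 mcg/mL.
Before the 5th dose, 4 doses have been given. Superposition: Cmin = C₀·(f + f² + … + f^4).
≈ 1.597 × (0.4353 + 0.1895 + 0.0825 + 0.0359) ≈ 1.597 × 0.7432 ≈ 1.187 mcg/mL.

1.2 mcg/mL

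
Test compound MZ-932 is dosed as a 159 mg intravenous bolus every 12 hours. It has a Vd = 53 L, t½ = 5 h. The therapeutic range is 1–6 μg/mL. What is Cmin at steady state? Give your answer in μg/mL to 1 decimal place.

Over one 12-h interval, 12/5 ≈ 2.4 half-lives elapse, leaving f ≈ 0.1895 of each dose.
At steady state, accumulation factor R = 1/(1 − e^(−kτ)) ≈ 1.2338.
Single-dose peak C₀ = D/Vd = 159/53 ≈ 3.000 μg/mL.
Cmax,ss = C₀/(1 − f) ≈ 3.000/0.8105 ≈ 3.701 μg/mL.
Steady-state trough Cmin,ss = Cmax,ss·f ≈ 3.701 × 0.1895 ≈ 0.701 μg/mL.
Trough 0.7 μg/mL vs MEC 1 μg/mL: subtherapeutic.

0.7 μg/mL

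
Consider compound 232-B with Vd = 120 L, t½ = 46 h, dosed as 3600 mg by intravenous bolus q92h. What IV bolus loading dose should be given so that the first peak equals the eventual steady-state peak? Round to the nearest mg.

4800 mg

f = (1/2)^(92/46) ≈ 0.250000; accumulation ratio R = 1/(1−f) ≈ 1.33333.
Loading dose to hit Cmax,ss on first dose: D_load = D_maint·R ≈ 3600 × 1.33333 ≈ 4799.99 mg.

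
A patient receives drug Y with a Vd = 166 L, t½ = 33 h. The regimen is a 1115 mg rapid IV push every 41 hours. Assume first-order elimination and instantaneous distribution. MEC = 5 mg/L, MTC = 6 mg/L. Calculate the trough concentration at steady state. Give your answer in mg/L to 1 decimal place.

4.9 mg/L

k = ln2/t½ = ln2/33 ≈ 0.021004 h⁻¹; fraction remaining f = e^(−kτ) = e^(−0.021004×41) ≈ 0.4227.
At steady state, accumulation factor R = 1/(1 − e^(−kτ)) ≈ 1.7322.
Each bolus raises the concentration by D/Vd = 1115/166 ≈ 6.717 mg/L.
Steady-state peak Cmax,ss = C₀·R ≈ 6.717 × 1.7322 ≈ 11.635 mg/L.
Steady-state trough Cmin,ss = Cmax,ss·f ≈ 11.635 × 0.4227 ≈ 4.918 mg/L.
Trough 4.9 mg/L vs MEC 5 mg/L: subtherapeutic.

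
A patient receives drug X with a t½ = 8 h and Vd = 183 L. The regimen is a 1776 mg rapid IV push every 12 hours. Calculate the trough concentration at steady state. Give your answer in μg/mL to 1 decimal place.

k = ln2/t½ = ln2/8 ≈ 0.086643 h⁻¹; fraction remaining f = e^(−kτ) = e^(−0.086643×12) ≈ 0.3536.
Accumulation ratio R = 1/(1 − f) ≈ 1/0.6464 ≈ 1.5470.
Each bolus raises the concentration by D/Vd = 1776/183 ≈ 9.705 μg/mL.
Cmax,ss = C₀/(1 − f) ≈ 9.705/0.6464 ≈ 15.014 μg/mL.
Steady-state trough Cmin,ss = Cmax,ss·f ≈ 15.014 × 0.3536 ≈ 5.309 μg/mL.

5.3 μg/mL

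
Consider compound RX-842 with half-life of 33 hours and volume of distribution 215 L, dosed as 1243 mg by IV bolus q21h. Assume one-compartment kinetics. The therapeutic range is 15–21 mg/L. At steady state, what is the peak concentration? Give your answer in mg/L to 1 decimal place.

τ/t½ = 21/33 ≈ 0.63636, so fraction remaining f = (1/2)^(21/33) ≈ 0.6433.
At steady state, accumulation factor R = 1/(1 − e^(−kτ)) ≈ 2.8035.
Single-dose peak C₀ = D/Vd = 1243/215 ≈ 5.781 mg/L.
Steady-state peak Cmax,ss = C₀·R ≈ 5.781 × 2.8035 ≈ 16.207 mg/L.
Peak 16.2 mg/L vs MTC 21 mg/L: below toxic threshold.

16.2 mg/L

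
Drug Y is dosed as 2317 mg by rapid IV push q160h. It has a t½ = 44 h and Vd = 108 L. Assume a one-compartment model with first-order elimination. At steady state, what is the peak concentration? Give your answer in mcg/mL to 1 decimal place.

Over one 160-h interval, 160/44 ≈ 3.6364 half-lives elapse, leaving f ≈ 0.0804 of each dose.
Accumulation ratio R = 1/(1 − f) ≈ 1/0.9196 ≈ 1.0874.
Single-dose peak C₀ = D/Vd = 2317/108 ≈ 21.454 mcg/mL.
Cmax,ss = C₀/(1 − f) ≈ 21.454/0.9196 ≈ 23.330 mcg/mL.

23.3 mcg/mL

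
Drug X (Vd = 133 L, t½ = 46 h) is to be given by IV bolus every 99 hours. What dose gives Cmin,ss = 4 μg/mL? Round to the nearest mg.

1833 mg

τ/t½ = 99/46 ≈ 2.1522, so f = (1/2)^(99/46) ≈ 0.224973.
Cmin,ss = (D/Vd)·f/(1−f), so D = Cmin,ss·Vd·(1−f)/f.
D = 4 × 133 × (1−f)/f ≈ 4 × 133 × 3.44498 ≈ 1832.73 mg.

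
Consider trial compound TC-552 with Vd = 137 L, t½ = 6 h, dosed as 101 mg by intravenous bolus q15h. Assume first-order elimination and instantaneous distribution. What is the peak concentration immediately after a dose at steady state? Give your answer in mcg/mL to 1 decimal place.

0.9 mcg/mL

Over one 15-h interval, 15/6 ≈ 2.5 half-lives elapse, leaving f ≈ 0.1768 of each dose.
At steady state, accumulation factor R = 1/(1 − e^(−kτ)) ≈ 1.2148.
Single-dose peak C₀ = D/Vd = 101/137 ≈ 0.737 mcg/mL.
Steady-state peak Cmax,ss = C₀·R ≈ 0.737 × 1.2148 ≈ 0.895 mcg/mL.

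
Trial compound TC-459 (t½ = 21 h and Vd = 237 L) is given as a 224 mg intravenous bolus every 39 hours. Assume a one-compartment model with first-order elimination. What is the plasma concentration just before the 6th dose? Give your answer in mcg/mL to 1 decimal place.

0.4 mcg/mL

f = (1/2)^(τ/t½) = (1/2)^(39/21) ≈ 0.2760.
C₀ = D/Vd = 224/237 ≈ 0.945 mcg/mL.
Before the 6th dose, 5 doses have been given. Superposition: Cmin = C₀·(f + f² + … + f^5).
≈ 0.945 × (0.2760 + 0.0762 + 0.0210 + 0.0058 + 0.0016) ≈ 0.945 × 0.3806 ≈ 0.360 mcg/mL.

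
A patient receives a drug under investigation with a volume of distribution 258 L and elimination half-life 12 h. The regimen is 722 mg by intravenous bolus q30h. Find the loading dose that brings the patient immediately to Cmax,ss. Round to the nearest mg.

f = (1/2)^(30/12) ≈ 0.176777; accumulation ratio R = 1/(1−f) ≈ 1.21474.
Loading dose to hit Cmax,ss on first dose: D_load = D_maint·R ≈ 722 × 1.21474 ≈ 877.04 mg.

877 mg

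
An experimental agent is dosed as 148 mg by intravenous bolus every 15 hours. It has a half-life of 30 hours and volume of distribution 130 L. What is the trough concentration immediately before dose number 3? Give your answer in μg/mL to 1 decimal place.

f = (1/2)^(τ/t½) = (1/2)^(15/30) ≈ 0.7071.
C₀ = D/Vd = 148/130 ≈ 1.138 μg/mL.
Before the 3rd dose, 2 doses have been given. Superposition: Cmin = C₀·(f + f²).
≈ 1.138 × (0.7071 + 0.5000) ≈ 1.138 × 1.2071 ≈ 1.374 μg/mL.

1.4 μg/mL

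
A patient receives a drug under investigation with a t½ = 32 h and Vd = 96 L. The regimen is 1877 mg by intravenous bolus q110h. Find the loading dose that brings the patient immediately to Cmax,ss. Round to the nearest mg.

f = (1/2)^(110/32) ≈ 0.092302; accumulation ratio R = 1/(1−f) ≈ 1.10169.
Loading dose to hit Cmax,ss on first dose: D_load = D_maint·R ≈ 1877 × 1.10169 ≈ 2067.87 mg.

2068 mg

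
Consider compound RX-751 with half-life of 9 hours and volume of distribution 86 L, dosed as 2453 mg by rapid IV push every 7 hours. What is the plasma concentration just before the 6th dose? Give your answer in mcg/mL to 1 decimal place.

37.2 mcg/mL

f = (1/2)^(τ/t½) = (1/2)^(7/9) ≈ 0.5833.
C₀ = D/Vd = 2453/86 ≈ 28.523 mcg/mL.
Before the 6th dose, 5 doses have been given. Superposition: Cmin = C₀·(f + f² + … + f^5).
≈ 28.523 × (0.5833 + 0.3402 + 0.1985 + 0.1158 + 0.0675) ≈ 28.523 × 1.3053 ≈ 37.231 mcg/mL.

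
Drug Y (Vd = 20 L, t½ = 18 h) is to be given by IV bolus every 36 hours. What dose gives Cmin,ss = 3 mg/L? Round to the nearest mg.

τ/t½ = 36/18 ≈ 2, so f = (1/2)^(36/18) ≈ 0.250000.
Cmin,ss = (D/Vd)·f/(1−f), so D = Cmin,ss·Vd·(1−f)/f.
D = 3 × 20 × (1−f)/f ≈ 3 × 20 × 3.00000 ≈ 180.00 mg.

180 mg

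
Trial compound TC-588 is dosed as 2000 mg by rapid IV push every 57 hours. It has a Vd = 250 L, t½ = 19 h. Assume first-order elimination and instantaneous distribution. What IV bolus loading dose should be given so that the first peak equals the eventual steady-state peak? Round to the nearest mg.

2286 mg

f = (1/2)^(57/19) ≈ 0.125000; accumulation ratio R = 1/(1−f) ≈ 1.14286.
Loading dose to hit Cmax,ss on first dose: D_load = D_maint·R ≈ 2000 × 1.14286 ≈ 2285.72 mg.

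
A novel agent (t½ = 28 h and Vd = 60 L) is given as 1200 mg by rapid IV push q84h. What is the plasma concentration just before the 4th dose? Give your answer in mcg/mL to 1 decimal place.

2.9 mcg/mL

f = (1/2)^(τ/t½) = (1/2)^(84/28) ≈ 0.1250.
C₀ = D/Vd = 1200/60 ≈ 20.000 mcg/mL.
Before the 4th dose, 3 doses have been given. Superposition: Cmin = C₀·(f + f² + … + f^3).
≈ 20.000 × (0.1250 + 0.0156 + 0.0020) ≈ 20.000 × 0.1426 ≈ 2.852 mcg/mL.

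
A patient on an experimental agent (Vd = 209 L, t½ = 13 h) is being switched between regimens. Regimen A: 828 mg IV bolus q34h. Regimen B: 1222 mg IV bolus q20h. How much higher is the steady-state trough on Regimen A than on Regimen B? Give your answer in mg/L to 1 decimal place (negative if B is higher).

-2.3 mg/L

Regimen A: f = (1/2)^(34/13) ≈ 0.1632; Cmin,ss = (828/209)·f/(1−f) ≈ 0.773 mg/L.
Regimen B: f = (1/2)^(20/13) ≈ 0.3443; Cmin,ss = (1222/209)·f/(1−f) ≈ 3.070 mg/L.
Difference ≈ 0.773 − 3.070 ≈ -2.297 mg/L.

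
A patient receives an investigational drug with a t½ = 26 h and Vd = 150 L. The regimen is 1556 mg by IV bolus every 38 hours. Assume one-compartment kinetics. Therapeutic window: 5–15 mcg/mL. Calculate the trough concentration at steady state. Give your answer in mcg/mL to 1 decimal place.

5.9 mcg/mL

k = ln2/t½ = ln2/26 ≈ 0.026660 h⁻¹; fraction remaining f = e^(−kτ) = e^(−0.026660×38) ≈ 0.3631.
Single-dose peak C₀ = D/Vd = 1556/150 ≈ 10.373 mcg/mL.
Steady-state trough Cmin,ss = C₀·f/(1−f) ≈ 10.373 × 0.3631/0.6369 ≈ 5.914 mcg/mL.
Trough 5.9 mcg/mL vs MEC 5 mcg/mL: adequate.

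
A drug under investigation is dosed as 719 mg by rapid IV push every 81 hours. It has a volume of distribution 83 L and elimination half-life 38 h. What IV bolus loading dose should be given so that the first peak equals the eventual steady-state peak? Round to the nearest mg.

932 mg

f = (1/2)^(81/38) ≈ 0.228208; accumulation ratio R = 1/(1−f) ≈ 1.29569.
Loading dose to hit Cmax,ss on first dose: D_load = D_maint·R ≈ 719 × 1.29569 ≈ 931.60 mg.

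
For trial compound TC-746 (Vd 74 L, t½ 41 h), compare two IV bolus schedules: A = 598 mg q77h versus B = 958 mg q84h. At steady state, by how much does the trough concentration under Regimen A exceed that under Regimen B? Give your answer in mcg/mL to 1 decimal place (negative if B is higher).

-1.1 mcg/mL

Regimen A: f = (1/2)^(77/41) ≈ 0.2721; Cmin,ss = (598/74)·f/(1−f) ≈ 3.021 mcg/mL.
Regimen B: f = (1/2)^(84/41) ≈ 0.2417; Cmin,ss = (958/74)·f/(1−f) ≈ 4.126 mcg/mL.
Difference ≈ 3.021 − 4.126 ≈ -1.105 mcg/mL.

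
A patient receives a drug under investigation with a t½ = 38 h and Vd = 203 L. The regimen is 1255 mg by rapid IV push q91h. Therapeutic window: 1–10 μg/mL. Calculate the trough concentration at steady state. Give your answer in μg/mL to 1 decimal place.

1.5 μg/mL

k = ln2/t½ = ln2/38 ≈ 0.018241 h⁻¹; fraction remaining f = e^(−kτ) = e^(−0.018241×91) ≈ 0.1902.
Each bolus raises the concentration by D/Vd = 1255/203 ≈ 6.182 μg/mL.
Steady-state trough Cmin,ss = C₀·f/(1−f) ≈ 6.182 × 0.1902/0.8098 ≈ 1.452 μg/mL.
Trough 1.5 μg/mL vs MEC 1 μg/mL: adequate.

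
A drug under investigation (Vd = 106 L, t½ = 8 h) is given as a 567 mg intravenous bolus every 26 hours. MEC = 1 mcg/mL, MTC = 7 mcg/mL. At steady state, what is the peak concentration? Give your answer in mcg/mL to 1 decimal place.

τ/t½ = 26/8 ≈ 3.25, so fraction remaining f = (1/2)^(26/8) ≈ 0.1051.
Accumulation ratio R = 1/(1 − f) ≈ 1/0.8949 ≈ 1.1174.
Each bolus raises the concentration by D/Vd = 567/106 ≈ 5.349 mcg/mL.
Steady-state peak Cmax,ss = C₀·R ≈ 5.349 × 1.1174 ≈ 5.977 mcg/mL.
Peak 6.0 mcg/mL vs MTC 7 mcg/mL: below toxic threshold.

6.0 mcg/mL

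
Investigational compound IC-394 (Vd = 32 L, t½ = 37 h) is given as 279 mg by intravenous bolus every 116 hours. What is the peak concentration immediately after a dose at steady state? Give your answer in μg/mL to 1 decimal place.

τ/t½ = 116/37 ≈ 3.1351, so fraction remaining f = (1/2)^(116/37) ≈ 0.1138.
At steady state, accumulation factor R = 1/(1 − e^(−kτ)) ≈ 1.1284.
Single-dose peak C₀ = D/Vd = 279/32 ≈ 8.719 μg/mL.
Steady-state peak Cmax,ss = C₀·R ≈ 8.719 × 1.1284 ≈ 9.839 μg/mL.

9.8 μg/mL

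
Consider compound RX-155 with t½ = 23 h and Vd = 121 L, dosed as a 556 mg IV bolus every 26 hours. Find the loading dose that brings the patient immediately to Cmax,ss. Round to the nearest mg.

f = (1/2)^(26/23) ≈ 0.456778; accumulation ratio R = 1/(1−f) ≈ 1.84087.
Loading dose to hit Cmax,ss on first dose: D_load = D_maint·R ≈ 556 × 1.84087 ≈ 1023.52 mg.

1024 mg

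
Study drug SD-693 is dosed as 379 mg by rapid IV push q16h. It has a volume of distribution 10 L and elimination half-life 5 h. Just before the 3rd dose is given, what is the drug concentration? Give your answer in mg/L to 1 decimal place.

4.6 mg/L

f = (1/2)^(τ/t½) = (1/2)^(16/5) ≈ 0.1088.
C₀ = D/Vd = 379/10 ≈ 37.900 mg/L.
Before the 3rd dose, 2 doses have been given. Superposition: Cmin = C₀·(f + f²).
≈ 37.900 × (0.1088 + 0.0118) ≈ 37.900 × 0.1206 ≈ 4.571 mg/L.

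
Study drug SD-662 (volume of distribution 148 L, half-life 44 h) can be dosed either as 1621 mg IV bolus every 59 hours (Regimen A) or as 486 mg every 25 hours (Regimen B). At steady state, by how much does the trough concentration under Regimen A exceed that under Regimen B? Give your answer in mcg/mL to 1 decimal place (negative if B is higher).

0.3 mcg/mL

Regimen A: f = (1/2)^(59/44) ≈ 0.3948; Cmin,ss = (1621/148)·f/(1−f) ≈ 7.145 mcg/mL.
Regimen B: f = (1/2)^(25/44) ≈ 0.6745; Cmin,ss = (486/148)·f/(1−f) ≈ 6.805 mcg/mL.
Difference ≈ 7.145 − 6.805 ≈ 0.340 mcg/mL.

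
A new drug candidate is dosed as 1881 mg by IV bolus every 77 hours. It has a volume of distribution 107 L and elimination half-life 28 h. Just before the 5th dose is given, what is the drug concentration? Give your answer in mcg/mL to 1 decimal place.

3.1 mcg/mL

f = (1/2)^(τ/t½) = (1/2)^(77/28) ≈ 0.1487.
C₀ = D/Vd = 1881/107 ≈ 17.579 mcg/mL.
Before the 5th dose, 4 doses have been given. Superposition: Cmin = C₀·(f + f² + … + f^4).
≈ 17.579 × (0.1487 + 0.0221 + 0.0033 + 0.0005) ≈ 17.579 × 0.1746 ≈ 3.069 mcg/mL.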